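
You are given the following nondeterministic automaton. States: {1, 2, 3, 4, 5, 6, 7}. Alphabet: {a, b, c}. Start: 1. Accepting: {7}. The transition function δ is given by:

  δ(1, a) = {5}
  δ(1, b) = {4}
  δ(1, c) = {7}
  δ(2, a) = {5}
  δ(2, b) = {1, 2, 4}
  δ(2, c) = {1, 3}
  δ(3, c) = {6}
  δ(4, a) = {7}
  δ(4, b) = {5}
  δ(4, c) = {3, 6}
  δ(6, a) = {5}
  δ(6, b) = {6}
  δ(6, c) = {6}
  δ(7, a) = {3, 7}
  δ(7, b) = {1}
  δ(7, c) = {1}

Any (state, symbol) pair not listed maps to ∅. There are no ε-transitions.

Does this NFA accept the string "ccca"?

Start in {1}.
Read 'c': {1} → {7}.
Read 'c': {7} → {1}.
Read 'c': {1} → {7}.
Read 'a': {7} → {3, 7}.
The final set {3, 7} contains the accepting state 7.

Yes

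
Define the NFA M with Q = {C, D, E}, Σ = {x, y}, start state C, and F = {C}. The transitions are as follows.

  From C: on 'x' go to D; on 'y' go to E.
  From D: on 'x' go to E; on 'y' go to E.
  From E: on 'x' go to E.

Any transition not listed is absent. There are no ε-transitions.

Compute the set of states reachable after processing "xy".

{E}

Start in {C}.
Read 'x': C→{D}; now {D}.
Read 'y': D→{E}; now {E}.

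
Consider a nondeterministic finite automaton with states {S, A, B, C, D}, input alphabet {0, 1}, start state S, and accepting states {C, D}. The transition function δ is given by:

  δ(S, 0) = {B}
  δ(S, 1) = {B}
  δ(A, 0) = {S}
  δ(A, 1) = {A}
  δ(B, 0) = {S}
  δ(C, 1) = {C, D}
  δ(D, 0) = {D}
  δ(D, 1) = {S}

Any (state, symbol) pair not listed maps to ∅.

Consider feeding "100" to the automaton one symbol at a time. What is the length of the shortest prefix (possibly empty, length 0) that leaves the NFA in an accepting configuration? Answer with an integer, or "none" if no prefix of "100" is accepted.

Start in {S}.
Read '1': S→{B}; now {B}.
Read '0': B→{S}; now {S}.
Read '0': S→{B}; now {B}.
No reachable set along the way intersects F.

none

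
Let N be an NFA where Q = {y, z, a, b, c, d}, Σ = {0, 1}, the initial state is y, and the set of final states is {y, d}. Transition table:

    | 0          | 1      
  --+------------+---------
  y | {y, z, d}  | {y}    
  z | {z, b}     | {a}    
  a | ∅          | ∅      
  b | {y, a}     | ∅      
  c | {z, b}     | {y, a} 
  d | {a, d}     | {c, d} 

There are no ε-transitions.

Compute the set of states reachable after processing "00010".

{y, z, a, b, d}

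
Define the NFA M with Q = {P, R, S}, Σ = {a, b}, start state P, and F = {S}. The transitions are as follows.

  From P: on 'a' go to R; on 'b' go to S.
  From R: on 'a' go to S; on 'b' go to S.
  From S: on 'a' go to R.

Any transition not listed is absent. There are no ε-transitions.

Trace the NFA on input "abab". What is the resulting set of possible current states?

{S}

Start in {P}.
Read 'a': {P} → {R}.
Read 'b': {R} → {S}.
Read 'a': {S} → {R}.
Read 'b': {R} → {S}.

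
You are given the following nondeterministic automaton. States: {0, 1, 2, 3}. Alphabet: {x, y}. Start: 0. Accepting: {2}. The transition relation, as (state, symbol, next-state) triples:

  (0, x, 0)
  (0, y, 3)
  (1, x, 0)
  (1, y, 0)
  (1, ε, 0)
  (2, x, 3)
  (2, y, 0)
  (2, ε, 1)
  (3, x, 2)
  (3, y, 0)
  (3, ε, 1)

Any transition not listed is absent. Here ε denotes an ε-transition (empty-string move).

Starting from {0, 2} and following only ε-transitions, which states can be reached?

{0, 1, 2}

Begin with {0, 2}.
ε-move 2 → 1; add 1.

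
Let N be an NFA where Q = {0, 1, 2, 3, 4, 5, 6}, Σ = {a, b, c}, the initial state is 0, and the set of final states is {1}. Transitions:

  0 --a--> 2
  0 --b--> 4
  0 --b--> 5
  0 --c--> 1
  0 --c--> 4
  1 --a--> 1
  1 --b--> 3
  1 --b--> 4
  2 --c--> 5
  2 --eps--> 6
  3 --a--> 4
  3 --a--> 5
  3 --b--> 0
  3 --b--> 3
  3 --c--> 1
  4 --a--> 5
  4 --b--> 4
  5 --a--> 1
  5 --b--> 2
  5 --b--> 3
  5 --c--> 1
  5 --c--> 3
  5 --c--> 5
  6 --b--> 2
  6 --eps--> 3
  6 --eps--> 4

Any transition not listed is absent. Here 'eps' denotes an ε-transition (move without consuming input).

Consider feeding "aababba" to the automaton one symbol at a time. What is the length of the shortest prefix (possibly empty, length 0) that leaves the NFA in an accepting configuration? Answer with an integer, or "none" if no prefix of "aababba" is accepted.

none

Start in {0}.
Read 'a': 0→{2}; union {2}; ε-closure = {2, 3, 4, 6}.
Read 'a': 2→∅, 3→{4, 5}, 4→{5}, 6→∅; now {4, 5}.
Read 'b': 4→{4}, 5→{2, 3}; union {2, 3, 4}; ε-closure = {2, 3, 4, 6}.
Read 'a': 2→∅, 3→{4, 5}, 4→{5}, 6→∅; now {4, 5}.
Read 'b': 4→{4}, 5→{2, 3}; union {2, 3, 4}; ε-closure = {2, 3, 4, 6}.
Read 'b': 2→∅, 3→{0, 3}, 4→{4}, 6→{2}; union {0, 2, 3, 4}; ε-closure = {0, 2, 3, 4, 6}.
Read 'a': 0→{2}, 2→∅, 3→{4, 5}, 4→{5}, 6→∅; union {2, 4, 5}; ε-closure = {2, 3, 4, 5, 6}.
No reachable set along the way intersects F.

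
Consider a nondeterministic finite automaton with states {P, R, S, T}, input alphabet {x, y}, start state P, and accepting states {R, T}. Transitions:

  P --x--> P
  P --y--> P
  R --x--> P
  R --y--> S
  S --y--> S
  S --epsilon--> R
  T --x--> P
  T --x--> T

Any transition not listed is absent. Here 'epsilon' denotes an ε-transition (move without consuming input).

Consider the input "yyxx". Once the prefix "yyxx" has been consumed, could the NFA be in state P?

Yes

Start in {P}.
Read 'y': P→{P}; now {P}.
Read 'y': P→{P}; now {P}.
Read 'x': P→{P}; now {P}.
Read 'x': P→{P}; now {P}.
State P is in {P}.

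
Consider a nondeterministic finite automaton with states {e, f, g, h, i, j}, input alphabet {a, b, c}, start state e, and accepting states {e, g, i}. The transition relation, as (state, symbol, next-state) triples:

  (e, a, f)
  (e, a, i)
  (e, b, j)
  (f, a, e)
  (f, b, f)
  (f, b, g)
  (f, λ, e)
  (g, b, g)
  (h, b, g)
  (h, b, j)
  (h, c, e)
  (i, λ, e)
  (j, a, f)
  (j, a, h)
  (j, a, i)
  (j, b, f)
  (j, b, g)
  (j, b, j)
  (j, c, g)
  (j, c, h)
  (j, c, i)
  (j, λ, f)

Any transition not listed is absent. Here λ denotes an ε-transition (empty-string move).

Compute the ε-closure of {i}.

Begin with {i}.
ε-move i → e; add e.

{e, i}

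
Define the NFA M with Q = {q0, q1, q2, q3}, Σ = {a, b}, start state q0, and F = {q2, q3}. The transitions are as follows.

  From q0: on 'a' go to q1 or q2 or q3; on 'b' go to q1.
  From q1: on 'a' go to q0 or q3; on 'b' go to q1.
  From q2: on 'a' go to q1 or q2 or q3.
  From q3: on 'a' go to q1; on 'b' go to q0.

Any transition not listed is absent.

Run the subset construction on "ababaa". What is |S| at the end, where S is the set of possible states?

Start in {q0}.
Read 'a': {q0} → {q1, q2, q3}.
Read 'b': {q1, q2, q3} → {q0, q1}.
Read 'a': {q0, q1} → {q0, q1, q2, q3}.
Read 'b': {q0, q1, q2, q3} → {q0, q1}.
Read 'a': {q0, q1} → {q0, q1, q2, q3}.
Read 'a': {q0, q1, q2, q3} → {q0, q1, q2, q3}.
That set has 4 states.

4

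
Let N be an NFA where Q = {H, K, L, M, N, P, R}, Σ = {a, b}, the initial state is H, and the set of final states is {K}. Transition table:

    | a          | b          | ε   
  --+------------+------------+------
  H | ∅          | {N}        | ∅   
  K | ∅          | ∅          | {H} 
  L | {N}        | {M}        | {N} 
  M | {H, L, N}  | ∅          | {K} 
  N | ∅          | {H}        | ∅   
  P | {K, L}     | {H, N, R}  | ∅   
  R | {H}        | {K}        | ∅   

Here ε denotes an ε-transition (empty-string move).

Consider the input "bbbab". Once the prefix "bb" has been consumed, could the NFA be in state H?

Yes

Start in {H}.
Read 'b': H→{N}; now {N}.
Read 'b': N→{H}; now {H}.
State H is in {H}.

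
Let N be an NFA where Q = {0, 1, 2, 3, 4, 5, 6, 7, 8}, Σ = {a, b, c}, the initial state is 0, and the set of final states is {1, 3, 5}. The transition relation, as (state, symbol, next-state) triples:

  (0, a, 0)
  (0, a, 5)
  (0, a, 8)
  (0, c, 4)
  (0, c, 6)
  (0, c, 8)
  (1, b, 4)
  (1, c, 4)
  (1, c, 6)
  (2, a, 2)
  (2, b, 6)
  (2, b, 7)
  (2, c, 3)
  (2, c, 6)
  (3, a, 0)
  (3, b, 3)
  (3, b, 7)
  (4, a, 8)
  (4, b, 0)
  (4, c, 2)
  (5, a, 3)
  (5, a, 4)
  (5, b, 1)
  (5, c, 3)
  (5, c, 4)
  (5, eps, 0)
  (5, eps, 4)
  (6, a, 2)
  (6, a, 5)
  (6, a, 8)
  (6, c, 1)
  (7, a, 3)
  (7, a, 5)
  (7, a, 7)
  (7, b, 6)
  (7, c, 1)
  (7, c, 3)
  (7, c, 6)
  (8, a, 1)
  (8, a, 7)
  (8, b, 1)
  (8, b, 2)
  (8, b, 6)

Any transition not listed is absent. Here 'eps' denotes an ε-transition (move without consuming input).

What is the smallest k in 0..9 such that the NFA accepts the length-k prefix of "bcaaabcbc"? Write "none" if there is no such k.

none

Start in {0}.
Read 'b': {0} → ∅.
The set is empty and remains empty for the remaining 8 symbols.
No reachable set along the way intersects F.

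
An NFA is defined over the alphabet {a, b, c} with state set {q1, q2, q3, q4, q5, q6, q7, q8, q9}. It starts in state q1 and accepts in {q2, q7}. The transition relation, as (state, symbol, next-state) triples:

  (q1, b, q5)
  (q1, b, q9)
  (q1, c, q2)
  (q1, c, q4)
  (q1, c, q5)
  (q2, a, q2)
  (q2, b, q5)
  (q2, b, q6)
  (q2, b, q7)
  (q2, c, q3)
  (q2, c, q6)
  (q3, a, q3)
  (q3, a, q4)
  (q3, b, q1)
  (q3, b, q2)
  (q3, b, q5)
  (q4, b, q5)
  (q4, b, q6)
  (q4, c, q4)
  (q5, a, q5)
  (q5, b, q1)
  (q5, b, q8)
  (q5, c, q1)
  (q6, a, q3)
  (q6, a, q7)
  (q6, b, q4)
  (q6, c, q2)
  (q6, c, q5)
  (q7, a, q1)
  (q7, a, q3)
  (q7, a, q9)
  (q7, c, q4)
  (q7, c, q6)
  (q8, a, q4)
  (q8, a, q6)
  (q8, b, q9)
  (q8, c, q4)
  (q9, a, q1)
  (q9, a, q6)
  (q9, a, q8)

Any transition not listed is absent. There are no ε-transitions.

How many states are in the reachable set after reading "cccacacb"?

3

Start in {q1}.
Read 'c': q1→{q2, q4, q5}; now {q2, q4, q5}.
Read 'c': q2→{q3, q6}, q4→{q4}, q5→{q1}; now {q1, q3, q4, q6}.
Read 'c': q1→{q2, q4, q5}, q3→∅, q4→{q4}, q6→{q2, q5}; now {q2, q4, q5}.
Read 'a': q2→{q2}, q4→∅, q5→{q5}; now {q2, q5}.
Read 'c': q2→{q3, q6}, q5→{q1}; now {q1, q3, q6}.
Read 'a': q1→∅, q3→{q3, q4}, q6→{q3, q7}; now {q3, q4, q7}.
Read 'c': q3→∅, q4→{q4}, q7→{q4, q6}; now {q4, q6}.
Read 'b': q4→{q5, q6}, q6→{q4}; now {q4, q5, q6}.
That set has 3 states.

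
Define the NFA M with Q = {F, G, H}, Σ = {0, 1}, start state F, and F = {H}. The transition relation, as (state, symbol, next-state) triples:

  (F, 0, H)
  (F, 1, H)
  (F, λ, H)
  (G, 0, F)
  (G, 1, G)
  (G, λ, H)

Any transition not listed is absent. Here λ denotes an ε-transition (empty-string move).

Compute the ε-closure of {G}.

{G, H}

Begin with {G}.
ε-move G → H; add H.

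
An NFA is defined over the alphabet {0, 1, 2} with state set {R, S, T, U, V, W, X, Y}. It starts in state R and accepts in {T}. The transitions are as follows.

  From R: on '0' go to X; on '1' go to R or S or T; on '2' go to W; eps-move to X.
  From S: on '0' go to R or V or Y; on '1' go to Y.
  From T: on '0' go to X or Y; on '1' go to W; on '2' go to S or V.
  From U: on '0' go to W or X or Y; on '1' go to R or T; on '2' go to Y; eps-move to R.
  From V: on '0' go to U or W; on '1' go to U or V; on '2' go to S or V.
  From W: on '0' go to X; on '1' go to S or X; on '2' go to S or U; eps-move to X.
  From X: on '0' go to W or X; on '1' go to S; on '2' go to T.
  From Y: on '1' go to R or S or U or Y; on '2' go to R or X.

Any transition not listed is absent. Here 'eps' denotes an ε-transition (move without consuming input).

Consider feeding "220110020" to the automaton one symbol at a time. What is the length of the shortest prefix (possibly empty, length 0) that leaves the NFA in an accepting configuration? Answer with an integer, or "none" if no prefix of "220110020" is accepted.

Start: ε-closure({R}) = {R, X}.
Read '2': R→{W}, X→{T}; union {T, W}; ε-closure = {T, W, X}.
None of the earlier sets intersect F, but {T, W, X} does.

1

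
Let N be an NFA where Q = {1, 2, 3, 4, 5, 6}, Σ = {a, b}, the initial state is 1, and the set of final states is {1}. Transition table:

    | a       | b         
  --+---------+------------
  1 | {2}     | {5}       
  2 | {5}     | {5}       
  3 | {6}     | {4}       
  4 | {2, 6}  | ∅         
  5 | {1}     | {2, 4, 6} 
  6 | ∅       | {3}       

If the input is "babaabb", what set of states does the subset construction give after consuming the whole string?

Start in {1}.
Read 'b': 1→{5}; now {5}.
Read 'a': 5→{1}; now {1}.
Read 'b': 1→{5}; now {5}.
Read 'a': 5→{1}; now {1}.
Read 'a': 1→{2}; now {2}.
Read 'b': 2→{5}; now {5}.
Read 'b': 5→{2, 4, 6}; now {2, 4, 6}.

{2, 4, 6}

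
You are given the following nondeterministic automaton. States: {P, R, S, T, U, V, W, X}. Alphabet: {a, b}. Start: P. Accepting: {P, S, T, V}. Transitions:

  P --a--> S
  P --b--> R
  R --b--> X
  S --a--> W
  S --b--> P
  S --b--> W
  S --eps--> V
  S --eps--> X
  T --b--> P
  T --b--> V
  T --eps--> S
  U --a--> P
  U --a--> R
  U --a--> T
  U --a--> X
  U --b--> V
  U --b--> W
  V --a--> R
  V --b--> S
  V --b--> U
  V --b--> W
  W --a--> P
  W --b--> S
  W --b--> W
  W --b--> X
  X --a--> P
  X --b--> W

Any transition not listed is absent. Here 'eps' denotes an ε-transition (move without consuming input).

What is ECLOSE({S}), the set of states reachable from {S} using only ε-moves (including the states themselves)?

Begin with {S}.
ε-move S → V; add V.
ε-move S → X; add X.

{S, V, X}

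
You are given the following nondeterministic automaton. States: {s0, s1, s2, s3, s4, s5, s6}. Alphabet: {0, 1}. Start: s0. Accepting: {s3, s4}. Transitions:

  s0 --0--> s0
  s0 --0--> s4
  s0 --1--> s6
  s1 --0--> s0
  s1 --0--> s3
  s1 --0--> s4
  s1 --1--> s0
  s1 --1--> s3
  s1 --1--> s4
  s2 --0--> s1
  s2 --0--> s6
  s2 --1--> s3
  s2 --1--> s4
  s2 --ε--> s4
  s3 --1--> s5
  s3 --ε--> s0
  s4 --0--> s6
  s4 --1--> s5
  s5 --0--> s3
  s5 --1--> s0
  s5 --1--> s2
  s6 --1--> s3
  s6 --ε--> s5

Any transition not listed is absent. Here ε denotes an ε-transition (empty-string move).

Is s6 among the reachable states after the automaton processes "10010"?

No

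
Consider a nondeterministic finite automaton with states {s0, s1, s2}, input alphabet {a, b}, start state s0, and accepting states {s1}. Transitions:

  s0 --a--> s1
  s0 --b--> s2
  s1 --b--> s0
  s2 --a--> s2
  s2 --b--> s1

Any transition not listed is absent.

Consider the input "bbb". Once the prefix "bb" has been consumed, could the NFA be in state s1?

Yes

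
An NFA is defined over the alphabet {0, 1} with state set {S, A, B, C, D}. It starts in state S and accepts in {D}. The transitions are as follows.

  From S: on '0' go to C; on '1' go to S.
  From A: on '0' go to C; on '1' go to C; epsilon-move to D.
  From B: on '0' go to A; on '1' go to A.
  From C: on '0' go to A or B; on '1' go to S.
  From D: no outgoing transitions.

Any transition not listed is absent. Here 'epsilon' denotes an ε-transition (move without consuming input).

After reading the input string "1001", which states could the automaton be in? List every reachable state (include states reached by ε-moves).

Start in {S}.
Read '1': S→{S}; now {S}.
Read '0': S→{C}; now {C}.
Read '0': C→{A, B}; union {A, B}; ε-closure = {A, B, D}.
Read '1': A→{C}, B→{A}, D→∅; union {A, C}; ε-closure = {A, C, D}.

{A, C, D}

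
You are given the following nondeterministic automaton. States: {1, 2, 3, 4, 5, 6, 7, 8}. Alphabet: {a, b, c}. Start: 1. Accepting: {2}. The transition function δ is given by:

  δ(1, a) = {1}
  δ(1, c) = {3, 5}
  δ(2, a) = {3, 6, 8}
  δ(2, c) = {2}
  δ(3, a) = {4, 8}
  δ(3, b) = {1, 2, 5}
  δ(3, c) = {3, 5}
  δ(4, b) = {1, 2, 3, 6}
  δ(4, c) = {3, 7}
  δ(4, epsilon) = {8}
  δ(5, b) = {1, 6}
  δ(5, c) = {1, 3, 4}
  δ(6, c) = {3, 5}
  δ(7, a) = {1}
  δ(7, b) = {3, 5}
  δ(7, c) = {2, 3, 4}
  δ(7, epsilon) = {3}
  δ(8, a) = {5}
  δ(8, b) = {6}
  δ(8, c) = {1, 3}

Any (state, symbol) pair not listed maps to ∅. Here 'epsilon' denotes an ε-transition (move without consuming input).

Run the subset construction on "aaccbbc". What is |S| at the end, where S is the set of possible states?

6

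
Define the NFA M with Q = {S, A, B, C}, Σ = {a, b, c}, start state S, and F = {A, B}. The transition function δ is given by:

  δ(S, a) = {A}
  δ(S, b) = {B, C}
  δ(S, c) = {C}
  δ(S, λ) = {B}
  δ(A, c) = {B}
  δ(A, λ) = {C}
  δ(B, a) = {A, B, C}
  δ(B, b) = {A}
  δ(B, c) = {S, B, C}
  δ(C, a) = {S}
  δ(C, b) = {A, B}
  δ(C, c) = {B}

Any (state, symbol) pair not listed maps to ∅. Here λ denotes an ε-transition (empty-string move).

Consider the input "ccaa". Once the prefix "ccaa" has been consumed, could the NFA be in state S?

Start: ε-closure({S}) = {S, B}.
Read 'c': S→{C}, B→{S, B, C}; now {S, B, C}.
Read 'c': S→{C}, B→{S, B, C}, C→{B}; now {S, B, C}.
Read 'a': S→{A}, B→{A, B, C}, C→{S}; now {S, A, B, C}.
Read 'a': S→{A}, A→∅, B→{A, B, C}, C→{S}; now {S, A, B, C}.
State S is in {S, A, B, C}.

Yes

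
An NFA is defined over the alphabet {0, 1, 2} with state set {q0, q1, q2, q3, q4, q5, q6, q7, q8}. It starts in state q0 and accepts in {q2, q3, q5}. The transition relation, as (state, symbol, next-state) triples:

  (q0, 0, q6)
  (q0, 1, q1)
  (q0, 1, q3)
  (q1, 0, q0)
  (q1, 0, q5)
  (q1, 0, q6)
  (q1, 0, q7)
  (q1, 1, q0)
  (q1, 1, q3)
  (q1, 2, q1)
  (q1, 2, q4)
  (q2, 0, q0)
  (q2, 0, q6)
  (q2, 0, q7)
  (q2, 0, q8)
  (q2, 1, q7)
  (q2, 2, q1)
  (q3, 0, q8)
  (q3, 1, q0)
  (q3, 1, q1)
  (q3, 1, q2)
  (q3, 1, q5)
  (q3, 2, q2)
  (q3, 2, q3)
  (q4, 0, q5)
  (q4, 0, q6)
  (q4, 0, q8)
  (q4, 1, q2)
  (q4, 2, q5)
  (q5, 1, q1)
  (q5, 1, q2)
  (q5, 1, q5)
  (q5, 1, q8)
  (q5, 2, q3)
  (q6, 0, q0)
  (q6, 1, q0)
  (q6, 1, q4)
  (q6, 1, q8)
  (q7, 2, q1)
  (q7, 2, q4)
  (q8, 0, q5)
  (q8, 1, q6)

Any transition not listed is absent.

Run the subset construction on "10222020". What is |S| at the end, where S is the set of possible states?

5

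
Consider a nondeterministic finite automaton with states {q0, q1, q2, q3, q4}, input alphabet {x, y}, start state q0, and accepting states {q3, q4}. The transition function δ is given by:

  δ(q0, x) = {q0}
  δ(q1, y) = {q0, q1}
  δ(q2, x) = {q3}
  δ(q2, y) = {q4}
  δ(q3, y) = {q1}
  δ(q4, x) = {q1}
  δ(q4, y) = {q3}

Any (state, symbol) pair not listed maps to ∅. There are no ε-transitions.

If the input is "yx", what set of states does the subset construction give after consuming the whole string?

∅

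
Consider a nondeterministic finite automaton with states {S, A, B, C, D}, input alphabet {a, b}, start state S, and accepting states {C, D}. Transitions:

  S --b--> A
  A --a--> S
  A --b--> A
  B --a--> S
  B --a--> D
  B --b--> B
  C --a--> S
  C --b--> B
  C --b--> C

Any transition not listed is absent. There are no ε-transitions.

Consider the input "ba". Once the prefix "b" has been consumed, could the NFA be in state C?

No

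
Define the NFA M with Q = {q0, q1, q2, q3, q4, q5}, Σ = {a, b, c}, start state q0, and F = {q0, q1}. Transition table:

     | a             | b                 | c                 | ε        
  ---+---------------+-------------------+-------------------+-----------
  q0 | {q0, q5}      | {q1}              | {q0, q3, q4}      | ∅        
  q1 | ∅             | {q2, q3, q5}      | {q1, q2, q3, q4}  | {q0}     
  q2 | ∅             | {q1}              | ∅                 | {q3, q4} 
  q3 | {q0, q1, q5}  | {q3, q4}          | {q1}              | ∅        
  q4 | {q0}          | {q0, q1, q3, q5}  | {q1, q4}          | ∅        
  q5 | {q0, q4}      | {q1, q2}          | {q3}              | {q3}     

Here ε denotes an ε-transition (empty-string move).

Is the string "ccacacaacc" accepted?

Yes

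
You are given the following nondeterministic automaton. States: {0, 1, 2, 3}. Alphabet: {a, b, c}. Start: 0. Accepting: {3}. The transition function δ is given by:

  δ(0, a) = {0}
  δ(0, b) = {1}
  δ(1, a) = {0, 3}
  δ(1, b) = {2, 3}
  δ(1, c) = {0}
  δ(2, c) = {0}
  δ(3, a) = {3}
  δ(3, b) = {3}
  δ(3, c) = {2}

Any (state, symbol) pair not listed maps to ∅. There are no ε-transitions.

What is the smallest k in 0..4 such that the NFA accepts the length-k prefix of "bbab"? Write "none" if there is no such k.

Start in {0}.
Read 'b': 0→{1}; now {1}.
Read 'b': 1→{2, 3}; now {2, 3}.
None of the earlier sets intersect F, but {2, 3} does.

2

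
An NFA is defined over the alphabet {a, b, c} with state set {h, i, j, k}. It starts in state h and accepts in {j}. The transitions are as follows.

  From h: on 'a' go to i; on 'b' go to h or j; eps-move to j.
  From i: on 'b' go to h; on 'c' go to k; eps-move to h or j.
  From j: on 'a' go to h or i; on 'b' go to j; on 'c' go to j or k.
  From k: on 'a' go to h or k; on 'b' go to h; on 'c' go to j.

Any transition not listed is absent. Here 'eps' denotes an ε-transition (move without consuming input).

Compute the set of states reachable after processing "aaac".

{j, k}

Start: ε-closure({h}) = {h, j}.
Read 'a': h→{i}, j→{h, i}; union {h, i}; ε-closure = {h, i, j}.
Read 'a': h→{i}, i→∅, j→{h, i}; union {h, i}; ε-closure = {h, i, j}.
Read 'a': h→{i}, i→∅, j→{h, i}; union {h, i}; ε-closure = {h, i, j}.
Read 'c': h→∅, i→{k}, j→{j, k}; now {j, k}.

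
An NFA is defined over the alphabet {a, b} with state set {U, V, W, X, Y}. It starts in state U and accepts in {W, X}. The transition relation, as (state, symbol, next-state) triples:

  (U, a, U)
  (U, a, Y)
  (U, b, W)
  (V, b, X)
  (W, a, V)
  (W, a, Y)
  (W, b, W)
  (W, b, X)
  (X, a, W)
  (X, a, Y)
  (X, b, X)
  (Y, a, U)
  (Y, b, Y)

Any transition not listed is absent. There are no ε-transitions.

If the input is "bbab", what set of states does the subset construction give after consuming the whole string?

{W, X, Y}

Start in {U}.
Read 'b': U→{W}; now {W}.
Read 'b': W→{W, X}; now {W, X}.
Read 'a': W→{V, Y}, X→{W, Y}; now {V, W, Y}.
Read 'b': V→{X}, W→{W, X}, Y→{Y}; now {W, X, Y}.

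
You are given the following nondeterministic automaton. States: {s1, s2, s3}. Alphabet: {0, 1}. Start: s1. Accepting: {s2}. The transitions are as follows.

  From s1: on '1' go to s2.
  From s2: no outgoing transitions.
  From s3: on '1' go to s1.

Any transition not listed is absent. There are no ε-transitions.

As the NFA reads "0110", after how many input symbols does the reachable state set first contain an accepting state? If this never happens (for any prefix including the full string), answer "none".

none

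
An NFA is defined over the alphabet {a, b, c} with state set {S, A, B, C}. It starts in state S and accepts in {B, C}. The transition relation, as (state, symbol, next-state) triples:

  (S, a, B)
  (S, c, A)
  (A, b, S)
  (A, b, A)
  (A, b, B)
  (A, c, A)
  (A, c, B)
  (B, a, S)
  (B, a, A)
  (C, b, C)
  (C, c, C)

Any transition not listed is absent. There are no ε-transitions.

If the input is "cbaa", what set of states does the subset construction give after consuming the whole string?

Start in {S}.
Read 'c': S→{A}; now {A}.
Read 'b': A→{S, A, B}; now {S, A, B}.
Read 'a': S→{B}, A→∅, B→{S, A}; now {S, A, B}.
Read 'a': S→{B}, A→∅, B→{S, A}; now {S, A, B}.

{S, A, B}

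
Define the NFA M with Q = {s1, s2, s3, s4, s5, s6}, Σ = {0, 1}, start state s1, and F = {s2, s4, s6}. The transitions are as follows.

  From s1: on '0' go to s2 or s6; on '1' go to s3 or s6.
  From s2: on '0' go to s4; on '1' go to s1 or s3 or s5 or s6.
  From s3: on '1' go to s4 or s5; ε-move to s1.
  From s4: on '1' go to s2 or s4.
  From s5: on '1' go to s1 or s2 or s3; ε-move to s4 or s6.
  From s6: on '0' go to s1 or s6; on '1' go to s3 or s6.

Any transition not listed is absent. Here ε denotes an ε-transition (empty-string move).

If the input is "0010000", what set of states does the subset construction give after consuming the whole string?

{s1, s2, s4, s6}

Start in {s1}.
Read '0': {s1} → {s2, s6}.
Read '0': {s2, s6} → {s1, s4, s6}.
Read '1': {s1, s4, s6} → {s1, s2, s3, s4, s6}.
Read '0': {s1, s2, s3, s4, s6} → {s1, s2, s4, s6}.
Read '0': {s1, s2, s4, s6} → {s1, s2, s4, s6}.
Read '0': {s1, s2, s4, s6} → {s1, s2, s4, s6}.
Read '0': {s1, s2, s4, s6} → {s1, s2, s4, s6}.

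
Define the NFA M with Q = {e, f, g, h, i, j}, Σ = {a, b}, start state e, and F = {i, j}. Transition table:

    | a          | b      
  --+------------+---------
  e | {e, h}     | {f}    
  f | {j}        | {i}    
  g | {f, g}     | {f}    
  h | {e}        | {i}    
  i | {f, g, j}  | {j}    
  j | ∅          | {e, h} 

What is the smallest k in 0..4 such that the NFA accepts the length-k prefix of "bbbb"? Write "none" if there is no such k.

Start in {e}.
Read 'b': {e} → {f}.
Read 'b': {f} → {i}.
None of the earlier sets intersect F, but {i} does.

2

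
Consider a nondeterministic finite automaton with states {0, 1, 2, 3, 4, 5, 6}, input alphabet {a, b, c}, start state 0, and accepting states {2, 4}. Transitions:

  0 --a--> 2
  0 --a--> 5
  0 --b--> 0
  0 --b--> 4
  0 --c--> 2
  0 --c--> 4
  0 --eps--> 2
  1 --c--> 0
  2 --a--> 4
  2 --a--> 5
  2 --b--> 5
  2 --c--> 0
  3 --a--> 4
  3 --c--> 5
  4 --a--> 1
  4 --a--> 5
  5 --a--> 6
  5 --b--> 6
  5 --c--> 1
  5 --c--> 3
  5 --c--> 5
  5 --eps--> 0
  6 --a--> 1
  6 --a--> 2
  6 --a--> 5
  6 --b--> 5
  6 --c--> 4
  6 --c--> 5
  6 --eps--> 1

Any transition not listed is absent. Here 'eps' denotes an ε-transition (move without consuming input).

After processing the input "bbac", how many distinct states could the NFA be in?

Start: ε-closure({0}) = {0, 2}.
Read 'b': {0, 2} → {0, 2, 4, 5}.
Read 'b': {0, 2, 4, 5} → {0, 1, 2, 4, 5, 6}.
Read 'a': {0, 1, 2, 4, 5, 6} → {0, 1, 2, 4, 5, 6}.
Read 'c': {0, 1, 2, 4, 5, 6} → {0, 1, 2, 3, 4, 5}.
That set has 6 states.

6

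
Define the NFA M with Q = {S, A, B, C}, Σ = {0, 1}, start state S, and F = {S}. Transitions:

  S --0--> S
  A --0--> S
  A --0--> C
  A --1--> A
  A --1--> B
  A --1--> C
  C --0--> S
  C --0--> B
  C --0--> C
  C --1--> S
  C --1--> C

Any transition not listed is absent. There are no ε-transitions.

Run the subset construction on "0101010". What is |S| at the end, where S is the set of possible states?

0

Start in {S}.
Read '0': S→{S}; now {S}.
Read '1': S→∅; now ∅.
The set is empty and remains empty for the remaining 5 symbols.
That set has 0 states.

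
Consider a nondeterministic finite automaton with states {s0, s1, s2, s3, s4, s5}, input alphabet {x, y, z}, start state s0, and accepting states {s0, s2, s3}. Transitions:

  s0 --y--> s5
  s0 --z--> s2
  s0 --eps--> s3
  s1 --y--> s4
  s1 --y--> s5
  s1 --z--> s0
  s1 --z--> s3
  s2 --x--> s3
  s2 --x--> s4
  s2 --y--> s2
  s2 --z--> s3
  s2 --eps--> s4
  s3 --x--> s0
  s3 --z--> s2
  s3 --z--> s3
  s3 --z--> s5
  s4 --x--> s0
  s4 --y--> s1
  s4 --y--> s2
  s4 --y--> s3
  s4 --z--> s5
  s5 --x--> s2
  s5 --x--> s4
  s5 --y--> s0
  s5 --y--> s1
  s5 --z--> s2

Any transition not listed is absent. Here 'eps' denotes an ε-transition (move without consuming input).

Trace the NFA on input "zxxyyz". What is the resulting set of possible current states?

Start: ε-closure({s0}) = {s0, s3}.
Read 'z': s0→{s2}, s3→{s2, s3, s5}; union {s2, s3, s5}; ε-closure = {s2, s3, s4, s5}.
Read 'x': s2→{s3, s4}, s3→{s0}, s4→{s0}, s5→{s2, s4}; now {s0, s2, s3, s4}.
Read 'x': s0→∅, s2→{s3, s4}, s3→{s0}, s4→{s0}; now {s0, s3, s4}.
Read 'y': s0→{s5}, s3→∅, s4→{s1, s2, s3}; union {s1, s2, s3, s5}; ε-closure = {s1, s2, s3, s4, s5}.
Read 'y': s1→{s4, s5}, s2→{s2}, s3→∅, s4→{s1, s2, s3}, s5→{s0, s1}; now {s0, s1, s2, s3, s4, s5}.
Read 'z': s0→{s2}, s1→{s0, s3}, s2→{s3}, s3→{s2, s3, s5}, s4→{s5}, s5→{s2}; union {s0, s2, s3, s5}; ε-closure = {s0, s2, s3, s4, s5}.

{s0, s2, s3, s4, s5}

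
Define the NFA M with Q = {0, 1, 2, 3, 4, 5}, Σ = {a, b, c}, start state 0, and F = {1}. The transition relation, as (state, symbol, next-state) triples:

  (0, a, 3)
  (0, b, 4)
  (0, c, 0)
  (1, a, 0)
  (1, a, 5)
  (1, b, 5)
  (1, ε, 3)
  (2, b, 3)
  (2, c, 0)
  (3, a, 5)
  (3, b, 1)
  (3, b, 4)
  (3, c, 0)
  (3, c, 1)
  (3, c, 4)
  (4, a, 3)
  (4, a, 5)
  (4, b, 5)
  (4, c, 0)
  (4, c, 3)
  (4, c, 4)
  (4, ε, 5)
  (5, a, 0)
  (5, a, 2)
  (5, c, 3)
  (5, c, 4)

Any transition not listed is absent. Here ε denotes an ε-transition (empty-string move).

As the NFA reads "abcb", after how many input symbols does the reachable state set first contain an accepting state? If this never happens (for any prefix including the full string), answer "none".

2

Start in {0}.
Read 'a': 0→{3}; now {3}.
Read 'b': 3→{1, 4}; union {1, 4}; ε-closure = {1, 3, 4, 5}.
None of the earlier sets intersect F, but {1, 3, 4, 5} does.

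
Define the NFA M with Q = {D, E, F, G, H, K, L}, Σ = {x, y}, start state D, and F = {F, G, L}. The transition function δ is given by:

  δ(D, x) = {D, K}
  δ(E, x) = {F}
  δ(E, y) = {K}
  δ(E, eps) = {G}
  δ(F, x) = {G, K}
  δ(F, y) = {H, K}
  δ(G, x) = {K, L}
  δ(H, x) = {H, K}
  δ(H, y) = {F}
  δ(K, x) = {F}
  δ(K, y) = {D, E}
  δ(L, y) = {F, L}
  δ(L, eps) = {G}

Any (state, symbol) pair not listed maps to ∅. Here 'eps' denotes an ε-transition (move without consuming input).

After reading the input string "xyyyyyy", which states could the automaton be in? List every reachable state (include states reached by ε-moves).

{K}

Start in {D}.
Read 'x': D→{D, K}; now {D, K}.
Read 'y': D→∅, K→{D, E}; union {D, E}; ε-closure = {D, E, G}.
Read 'y': D→∅, E→{K}, G→∅; now {K}.
Read 'y': K→{D, E}; union {D, E}; ε-closure = {D, E, G}.
Read 'y': D→∅, E→{K}, G→∅; now {K}.
Read 'y': K→{D, E}; union {D, E}; ε-closure = {D, E, G}.
Read 'y': D→∅, E→{K}, G→∅; now {K}.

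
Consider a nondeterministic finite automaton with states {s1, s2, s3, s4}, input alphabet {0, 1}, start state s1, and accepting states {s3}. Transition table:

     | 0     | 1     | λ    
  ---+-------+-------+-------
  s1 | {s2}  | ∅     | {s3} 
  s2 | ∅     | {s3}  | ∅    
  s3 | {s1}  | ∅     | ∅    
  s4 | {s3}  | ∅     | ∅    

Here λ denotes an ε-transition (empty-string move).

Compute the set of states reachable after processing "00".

Start: ε-closure({s1}) = {s1, s3}.
Read '0': {s1, s3} → {s1, s2, s3}.
Read '0': {s1, s2, s3} → {s1, s2, s3}.

{s1, s2, s3}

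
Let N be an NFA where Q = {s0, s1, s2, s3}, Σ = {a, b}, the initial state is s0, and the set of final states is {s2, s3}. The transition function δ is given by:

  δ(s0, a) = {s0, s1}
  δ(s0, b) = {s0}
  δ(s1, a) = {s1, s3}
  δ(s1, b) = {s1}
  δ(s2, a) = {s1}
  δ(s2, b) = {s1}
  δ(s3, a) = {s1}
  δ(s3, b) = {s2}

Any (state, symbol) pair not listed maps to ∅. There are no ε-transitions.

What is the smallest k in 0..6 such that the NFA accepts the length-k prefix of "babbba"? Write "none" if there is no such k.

6

Start in {s0}.
Read 'b': {s0} → {s0}.
Read 'a': {s0} → {s0, s1}.
Read 'b': {s0, s1} → {s0, s1}.
Read 'b': {s0, s1} → {s0, s1}.
Read 'b': {s0, s1} → {s0, s1}.
Read 'a': {s0, s1} → {s0, s1, s3}.
None of the earlier sets intersect F, but {s0, s1, s3} does.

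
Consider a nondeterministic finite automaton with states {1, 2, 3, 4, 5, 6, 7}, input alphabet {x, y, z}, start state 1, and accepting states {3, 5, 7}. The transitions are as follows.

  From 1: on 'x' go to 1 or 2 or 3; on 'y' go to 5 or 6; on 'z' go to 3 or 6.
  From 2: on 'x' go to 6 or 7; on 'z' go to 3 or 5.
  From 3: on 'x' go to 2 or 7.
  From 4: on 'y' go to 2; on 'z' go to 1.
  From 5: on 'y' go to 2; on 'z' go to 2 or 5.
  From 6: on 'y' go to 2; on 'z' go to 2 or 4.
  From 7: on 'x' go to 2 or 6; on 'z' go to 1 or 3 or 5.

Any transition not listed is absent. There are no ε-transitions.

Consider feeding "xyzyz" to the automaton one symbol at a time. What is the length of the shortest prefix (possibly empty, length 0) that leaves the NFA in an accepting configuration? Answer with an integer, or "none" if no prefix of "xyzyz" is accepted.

1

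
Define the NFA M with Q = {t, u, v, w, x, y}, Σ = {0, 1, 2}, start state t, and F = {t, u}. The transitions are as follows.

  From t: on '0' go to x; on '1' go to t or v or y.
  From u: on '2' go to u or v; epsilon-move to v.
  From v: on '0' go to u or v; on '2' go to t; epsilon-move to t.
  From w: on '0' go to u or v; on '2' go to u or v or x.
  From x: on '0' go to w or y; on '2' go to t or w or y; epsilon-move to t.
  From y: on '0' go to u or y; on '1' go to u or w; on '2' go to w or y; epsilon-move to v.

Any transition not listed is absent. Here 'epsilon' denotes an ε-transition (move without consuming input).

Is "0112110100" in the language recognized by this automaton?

Yes

Start in {t}.
Read '0': t→{x}; union {x}; ε-closure = {t, x}.
Read '1': t→{t, v, y}, x→∅; now {t, v, y}.
Read '1': t→{t, v, y}, v→∅, y→{u, w}; now {t, u, v, w, y}.
Read '2': t→∅, u→{u, v}, v→{t}, w→{u, v, x}, y→{w, y}; now {t, u, v, w, x, y}.
Read '1': t→{t, v, y}, u→∅, v→∅, w→∅, x→∅, y→{u, w}; now {t, u, v, w, y}.
Read '1': t→{t, v, y}, u→∅, v→∅, w→∅, y→{u, w}; now {t, u, v, w, y}.
Read '0': t→{x}, u→∅, v→{u, v}, w→{u, v}, y→{u, y}; union {u, v, x, y}; ε-closure = {t, u, v, x, y}.
Read '1': t→{t, v, y}, u→∅, v→∅, x→∅, y→{u, w}; now {t, u, v, w, y}.
Read '0': t→{x}, u→∅, v→{u, v}, w→{u, v}, y→{u, y}; union {u, v, x, y}; ε-closure = {t, u, v, x, y}.
Read '0': t→{x}, u→∅, v→{u, v}, x→{w, y}, y→{u, y}; union {u, v, w, x, y}; ε-closure = {t, u, v, w, x, y}.
The final set {t, u, v, w, x, y} contains the accepting states t, u.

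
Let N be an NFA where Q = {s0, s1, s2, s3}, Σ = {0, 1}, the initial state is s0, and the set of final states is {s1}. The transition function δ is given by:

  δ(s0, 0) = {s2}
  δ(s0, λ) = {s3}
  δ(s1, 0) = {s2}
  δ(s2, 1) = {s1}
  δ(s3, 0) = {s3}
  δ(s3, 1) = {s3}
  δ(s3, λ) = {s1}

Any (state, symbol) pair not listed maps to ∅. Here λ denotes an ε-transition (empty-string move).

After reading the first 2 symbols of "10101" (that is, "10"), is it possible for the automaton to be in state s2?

Yes

Start: ε-closure({s0}) = {s0, s1, s3}.
Read '1': s0→∅, s1→∅, s3→{s3}; union {s3}; ε-closure = {s1, s3}.
Read '0': s1→{s2}, s3→{s3}; union {s2, s3}; ε-closure = {s1, s2, s3}.
State s2 is in {s1, s2, s3}.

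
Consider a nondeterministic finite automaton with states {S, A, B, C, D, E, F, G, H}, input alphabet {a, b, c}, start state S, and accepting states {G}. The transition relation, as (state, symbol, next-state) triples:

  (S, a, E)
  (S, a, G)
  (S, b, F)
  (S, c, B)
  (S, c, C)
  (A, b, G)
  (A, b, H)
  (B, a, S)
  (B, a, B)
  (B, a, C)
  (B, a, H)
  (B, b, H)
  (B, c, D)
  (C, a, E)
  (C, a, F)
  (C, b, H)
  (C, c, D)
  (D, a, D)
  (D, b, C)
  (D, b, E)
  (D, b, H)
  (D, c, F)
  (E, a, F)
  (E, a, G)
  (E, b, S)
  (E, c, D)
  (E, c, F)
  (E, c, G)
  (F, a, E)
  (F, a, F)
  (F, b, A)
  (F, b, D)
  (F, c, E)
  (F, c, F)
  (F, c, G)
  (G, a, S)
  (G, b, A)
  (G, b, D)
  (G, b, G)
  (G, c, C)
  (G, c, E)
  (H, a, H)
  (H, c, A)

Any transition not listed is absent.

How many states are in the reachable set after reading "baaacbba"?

6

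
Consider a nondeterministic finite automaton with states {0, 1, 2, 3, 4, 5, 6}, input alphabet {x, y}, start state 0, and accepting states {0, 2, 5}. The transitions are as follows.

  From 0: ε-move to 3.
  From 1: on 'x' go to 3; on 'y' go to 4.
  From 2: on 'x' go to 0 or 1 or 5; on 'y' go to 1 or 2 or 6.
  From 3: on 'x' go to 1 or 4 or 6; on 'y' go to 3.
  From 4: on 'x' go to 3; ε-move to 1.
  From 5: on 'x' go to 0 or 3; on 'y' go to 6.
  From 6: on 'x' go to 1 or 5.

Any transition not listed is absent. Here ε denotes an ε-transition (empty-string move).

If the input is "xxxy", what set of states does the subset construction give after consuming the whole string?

Start: ε-closure({0}) = {0, 3}.
Read 'x': {0, 3} → {1, 4, 6}.
Read 'x': {1, 4, 6} → {1, 3, 5}.
Read 'x': {1, 3, 5} → {0, 1, 3, 4, 6}.
Read 'y': {0, 1, 3, 4, 6} → {1, 3, 4}.

{1, 3, 4}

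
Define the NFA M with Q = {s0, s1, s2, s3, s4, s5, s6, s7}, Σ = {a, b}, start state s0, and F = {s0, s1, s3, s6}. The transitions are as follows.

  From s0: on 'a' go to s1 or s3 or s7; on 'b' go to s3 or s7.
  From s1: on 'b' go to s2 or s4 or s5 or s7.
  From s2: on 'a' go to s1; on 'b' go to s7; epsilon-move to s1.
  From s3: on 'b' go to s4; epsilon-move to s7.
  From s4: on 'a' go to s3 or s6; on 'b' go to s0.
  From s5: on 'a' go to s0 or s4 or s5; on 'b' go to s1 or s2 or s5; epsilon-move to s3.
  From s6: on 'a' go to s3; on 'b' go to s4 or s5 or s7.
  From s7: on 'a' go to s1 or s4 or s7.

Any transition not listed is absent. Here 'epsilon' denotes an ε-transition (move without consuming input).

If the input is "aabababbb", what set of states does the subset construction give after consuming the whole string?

{s0, s1, s2, s3, s4, s5, s7}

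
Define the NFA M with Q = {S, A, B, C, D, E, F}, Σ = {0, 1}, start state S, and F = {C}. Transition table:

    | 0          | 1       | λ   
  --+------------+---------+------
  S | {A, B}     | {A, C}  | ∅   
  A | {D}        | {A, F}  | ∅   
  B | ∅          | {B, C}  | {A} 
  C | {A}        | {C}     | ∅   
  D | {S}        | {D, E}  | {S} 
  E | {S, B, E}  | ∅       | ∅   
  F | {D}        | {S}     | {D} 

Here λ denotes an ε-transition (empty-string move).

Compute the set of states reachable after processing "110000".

Start in {S}.
Read '1': S→{A, C}; now {A, C}.
Read '1': A→{A, F}, C→{C}; union {A, C, F}; ε-closure = {S, A, C, D, F}.
Read '0': S→{A, B}, A→{D}, C→{A}, D→{S}, F→{D}; now {S, A, B, D}.
Read '0': S→{A, B}, A→{D}, B→∅, D→{S}; now {S, A, B, D}.
Read '0': S→{A, B}, A→{D}, B→∅, D→{S}; now {S, A, B, D}.
Read '0': S→{A, B}, A→{D}, B→∅, D→{S}; now {S, A, B, D}.

{S, A, B, D}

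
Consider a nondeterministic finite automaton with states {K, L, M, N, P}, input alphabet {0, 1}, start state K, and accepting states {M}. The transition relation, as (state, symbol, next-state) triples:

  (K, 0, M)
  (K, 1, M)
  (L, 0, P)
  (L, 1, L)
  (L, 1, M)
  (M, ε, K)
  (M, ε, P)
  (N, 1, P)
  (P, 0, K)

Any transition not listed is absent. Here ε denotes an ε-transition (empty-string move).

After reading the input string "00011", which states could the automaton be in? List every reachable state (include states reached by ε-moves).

Start in {K}.
Read '0': {K} → {K, M, P}.
Read '0': {K, M, P} → {K, M, P}.
Read '0': {K, M, P} → {K, M, P}.
Read '1': {K, M, P} → {K, M, P}.
Read '1': {K, M, P} → {K, M, P}.

{K, M, P}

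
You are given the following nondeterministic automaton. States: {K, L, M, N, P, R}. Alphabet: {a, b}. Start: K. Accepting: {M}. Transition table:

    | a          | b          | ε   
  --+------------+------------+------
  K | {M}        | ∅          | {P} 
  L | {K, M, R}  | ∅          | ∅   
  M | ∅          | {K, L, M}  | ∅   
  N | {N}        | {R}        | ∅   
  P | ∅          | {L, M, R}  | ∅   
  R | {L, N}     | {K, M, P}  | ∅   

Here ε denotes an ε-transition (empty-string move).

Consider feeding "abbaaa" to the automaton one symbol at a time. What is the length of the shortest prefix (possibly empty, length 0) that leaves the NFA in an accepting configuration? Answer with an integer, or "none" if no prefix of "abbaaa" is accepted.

Start: ε-closure({K}) = {K, P}.
Read 'a': K→{M}, P→∅; now {M}.
None of the earlier sets intersect F, but {M} does.

1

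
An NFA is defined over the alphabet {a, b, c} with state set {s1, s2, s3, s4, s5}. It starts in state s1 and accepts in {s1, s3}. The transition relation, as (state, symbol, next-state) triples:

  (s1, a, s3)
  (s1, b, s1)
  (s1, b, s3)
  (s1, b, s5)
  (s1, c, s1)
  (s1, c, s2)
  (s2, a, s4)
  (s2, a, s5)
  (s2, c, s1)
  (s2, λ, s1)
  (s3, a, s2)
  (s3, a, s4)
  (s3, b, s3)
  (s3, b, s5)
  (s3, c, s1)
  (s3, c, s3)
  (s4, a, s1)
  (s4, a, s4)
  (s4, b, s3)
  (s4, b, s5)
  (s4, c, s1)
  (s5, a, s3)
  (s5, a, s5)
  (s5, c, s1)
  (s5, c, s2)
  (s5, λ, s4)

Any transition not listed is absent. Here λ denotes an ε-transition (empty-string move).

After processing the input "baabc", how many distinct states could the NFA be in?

3

Start in {s1}.
Read 'b': {s1} → {s1, s3, s4, s5}.
Read 'a': {s1, s3, s4, s5} → {s1, s2, s3, s4, s5}.
Read 'a': {s1, s2, s3, s4, s5} → {s1, s2, s3, s4, s5}.
Read 'b': {s1, s2, s3, s4, s5} → {s1, s3, s4, s5}.
Read 'c': {s1, s3, s4, s5} → {s1, s2, s3}.
That set has 3 states.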